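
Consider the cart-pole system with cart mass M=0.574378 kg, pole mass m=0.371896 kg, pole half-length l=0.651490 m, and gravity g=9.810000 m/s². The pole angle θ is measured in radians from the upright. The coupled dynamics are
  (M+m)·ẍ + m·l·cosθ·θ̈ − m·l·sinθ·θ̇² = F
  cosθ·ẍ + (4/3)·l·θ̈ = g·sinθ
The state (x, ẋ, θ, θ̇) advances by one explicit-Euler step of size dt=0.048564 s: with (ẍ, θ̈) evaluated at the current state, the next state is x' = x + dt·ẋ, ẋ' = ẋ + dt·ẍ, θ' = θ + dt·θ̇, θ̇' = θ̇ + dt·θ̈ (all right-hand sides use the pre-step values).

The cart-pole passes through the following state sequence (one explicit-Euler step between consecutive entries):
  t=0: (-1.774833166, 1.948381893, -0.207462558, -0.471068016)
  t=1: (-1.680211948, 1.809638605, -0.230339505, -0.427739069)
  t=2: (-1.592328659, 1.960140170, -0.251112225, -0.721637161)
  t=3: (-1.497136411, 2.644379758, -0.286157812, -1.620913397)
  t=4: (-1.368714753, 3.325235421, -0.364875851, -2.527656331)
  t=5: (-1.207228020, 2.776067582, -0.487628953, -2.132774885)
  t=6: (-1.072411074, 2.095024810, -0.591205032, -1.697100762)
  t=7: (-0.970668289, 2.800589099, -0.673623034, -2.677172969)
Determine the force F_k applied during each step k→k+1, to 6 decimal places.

F_0 = -2.480818 N
F_1 = 1.515121 N
F_2 = 9.018032 N
F_3 = 9.106422 N
F_4 = -8.307839 N
F_5 = -10.833568 N
F_6 = 10.077242 N

step 0→1:
  ẍ = (ẋ'−ẋ)/dt = (1.809638605−1.948381893)/0.048564 = -2.856916
  θ̈ = (θ̇'−θ̇)/dt = (-0.427739069−-0.471068016)/0.048564 = 0.892203
  sinθ=-0.205978, cosθ=0.978557
  F = (M+m)·ẍ + m·l·cosθ·θ̈ − m·l·sinθ·θ̇² = -2.703426 + 0.211533 − -0.011074 = -2.480818
step 1→2:
  ẍ = (ẋ'−ẋ)/dt = (1.960140170−1.809638605)/0.048564 = 3.099036
  θ̈ = (θ̇'−θ̇)/dt = (-0.721637161−-0.427739069)/0.048564 = -6.051769
  sinθ=-0.228308, cosθ=0.973589
  F = (M+m)·ẍ + m·l·cosθ·θ̈ − m·l·sinθ·θ̇² = 2.932537 + -1.427536 − -0.010121 = 1.515121
step 2→3:
  ẍ = (ẋ'−ẋ)/dt = (2.644379758−1.960140170)/0.048564 = 14.089440
  θ̈ = (θ̇'−θ̇)/dt = (-1.620913397−-0.721637161)/0.048564 = -18.517343
  sinθ=-0.248481, cosθ=0.968637
  F = (M+m)·ẍ + m·l·cosθ·θ̈ − m·l·sinθ·θ̇² = 13.332471 + -4.345791 − -0.031352 = 9.018032
step 3→4:
  ẍ = (ẋ'−ẋ)/dt = (3.325235421−2.644379758)/0.048564 = 14.019761
  θ̈ = (θ̇'−θ̇)/dt = (-2.527656331−-1.620913397)/0.048564 = -18.671092
  sinθ=-0.282268, cosθ=0.959335
  F = (M+m)·ẍ + m·l·cosθ·θ̈ − m·l·sinθ·θ̇² = 13.266535 + -4.339798 − -0.179685 = 9.106422
step 4→5:
  ẍ = (ẋ'−ẋ)/dt = (2.776067582−3.325235421)/0.048564 = -11.308126
  θ̈ = (θ̇'−θ̇)/dt = (-2.132774885−-2.527656331)/0.048564 = 8.131156
  sinθ=-0.356833, cosθ=0.934168
  F = (M+m)·ẍ + m·l·cosθ·θ̈ − m·l·sinθ·θ̇² = -10.700586 + 1.840376 − -0.552371 = -8.307839
step 5→6:
  ẍ = (ẋ'−ẋ)/dt = (2.095024810−2.776067582)/0.048564 = -14.023614
  θ̈ = (θ̇'−θ̇)/dt = (-1.697100762−-2.132774885)/0.048564 = 8.971133
  sinθ=-0.468533, cosθ=0.883446
  F = (M+m)·ẍ + m·l·cosθ·θ̈ − m·l·sinθ·θ̇² = -13.270181 + 1.920245 − -0.516368 = -10.833568
step 6→7:
  ẍ = (ẋ'−ẋ)/dt = (2.800589099−2.095024810)/0.048564 = 14.528546
  θ̈ = (θ̇'−θ̇)/dt = (-2.677172969−-1.697100762)/0.048564 = -20.181044
  sinθ=-0.557362, cosθ=0.830270
  F = (M+m)·ẍ + m·l·cosθ·θ̈ − m·l·sinθ·θ̇² = 13.747985 + -4.059682 − -0.388939 = 10.077242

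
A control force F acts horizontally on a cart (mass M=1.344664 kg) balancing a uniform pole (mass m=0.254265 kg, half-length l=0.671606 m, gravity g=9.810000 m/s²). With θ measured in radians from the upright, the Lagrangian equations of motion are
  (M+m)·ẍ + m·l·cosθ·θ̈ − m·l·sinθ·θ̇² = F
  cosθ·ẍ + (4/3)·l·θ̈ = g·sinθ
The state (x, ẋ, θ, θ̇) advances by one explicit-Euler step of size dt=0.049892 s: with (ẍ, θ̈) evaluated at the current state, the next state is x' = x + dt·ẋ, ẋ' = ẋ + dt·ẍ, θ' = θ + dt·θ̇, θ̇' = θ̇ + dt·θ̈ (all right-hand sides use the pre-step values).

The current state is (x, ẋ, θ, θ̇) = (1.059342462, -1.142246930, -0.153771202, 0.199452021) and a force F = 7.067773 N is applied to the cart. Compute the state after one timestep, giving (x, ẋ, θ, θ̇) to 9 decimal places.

(1.002353478, -0.882673389, -0.143820142, -0.170716246)

sinθ=-0.153165916, cosθ=0.988200487
temp = (F + m·l·θ̇²·sinθ)/(M+m) = (7.067773 + -0.001040495)/1.598929 = 4.419666229
θ̈ = (g·sinθ − cosθ·temp)/(l·(4/3 − m·cos²θ/(M+m))) = -7.419391232
ẍ = temp − m·l·θ̈·cosθ/(M+m) = 5.202708680
Euler: x'=1.059342462+0.049892·-1.142246930=1.002353478, ẋ'=-1.142246930+0.049892·5.202708680=-0.882673389
       θ'=-0.153771202+0.049892·0.199452021=-0.143820142, θ̇'=0.199452021+0.049892·-7.419391232=-0.170716246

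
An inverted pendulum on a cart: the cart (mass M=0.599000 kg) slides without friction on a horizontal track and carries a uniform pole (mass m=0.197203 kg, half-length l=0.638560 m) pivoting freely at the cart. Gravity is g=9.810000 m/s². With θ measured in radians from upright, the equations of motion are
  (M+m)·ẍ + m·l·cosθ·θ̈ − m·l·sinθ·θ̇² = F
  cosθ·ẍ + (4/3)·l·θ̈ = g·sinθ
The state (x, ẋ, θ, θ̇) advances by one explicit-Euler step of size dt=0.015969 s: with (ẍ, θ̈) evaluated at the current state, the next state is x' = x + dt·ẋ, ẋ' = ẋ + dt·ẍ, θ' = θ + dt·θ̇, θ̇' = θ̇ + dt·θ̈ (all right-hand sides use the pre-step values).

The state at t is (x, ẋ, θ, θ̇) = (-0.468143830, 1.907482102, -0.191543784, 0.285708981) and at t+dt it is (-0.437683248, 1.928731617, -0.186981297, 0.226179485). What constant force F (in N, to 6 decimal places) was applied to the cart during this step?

ẍ = (ẋ'−ẋ)/dt = (1.928731617−1.907482102)/0.015969 = 1.330673
θ̈ = (θ̇'−θ̇)/dt = (0.226179485−0.285708981)/0.015969 = -3.727816
sinθ=-0.190375, cosθ=0.981712
F = (M+m)·ẍ + m·l·cosθ·θ̈ − m·l·sinθ·θ̇² = 1.059486 + -0.460844 − -0.001957 = 0.600599

F = 0.600599 N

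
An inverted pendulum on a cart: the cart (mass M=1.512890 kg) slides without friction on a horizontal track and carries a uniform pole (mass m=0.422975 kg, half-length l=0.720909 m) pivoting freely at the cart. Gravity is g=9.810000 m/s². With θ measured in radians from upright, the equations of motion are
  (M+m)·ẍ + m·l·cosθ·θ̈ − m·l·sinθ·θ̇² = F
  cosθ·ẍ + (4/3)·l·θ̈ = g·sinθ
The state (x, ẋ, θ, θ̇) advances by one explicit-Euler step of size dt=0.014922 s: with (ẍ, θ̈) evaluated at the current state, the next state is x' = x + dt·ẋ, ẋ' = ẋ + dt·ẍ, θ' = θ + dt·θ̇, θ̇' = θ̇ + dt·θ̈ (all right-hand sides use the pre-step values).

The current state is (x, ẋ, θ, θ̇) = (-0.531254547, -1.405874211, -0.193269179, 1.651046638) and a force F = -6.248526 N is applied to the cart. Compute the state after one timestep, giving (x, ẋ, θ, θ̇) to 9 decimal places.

sinθ=-0.192068228, cosθ=0.981381575
temp = (F + m·l·θ̇²·sinθ)/(M+m) = (-6.248526 + -0.159650160)/1.935865 = -3.310239175
θ̈ = (g·sinθ − cosθ·temp)/(l·(4/3 − m·cos²θ/(M+m))) = 1.685490128
ẍ = temp − m·l·θ̈·cosθ/(M+m) = -3.570785044
Euler: x'=-0.531254547+0.014922·-1.405874211=-0.552233002, ẋ'=-1.405874211+0.014922·-3.570785044=-1.459157465
       θ'=-0.193269179+0.014922·1.651046638=-0.168632261, θ̇'=1.651046638+0.014922·1.685490128=1.676197522

(-0.552233002, -1.459157465, -0.168632261, 1.676197522)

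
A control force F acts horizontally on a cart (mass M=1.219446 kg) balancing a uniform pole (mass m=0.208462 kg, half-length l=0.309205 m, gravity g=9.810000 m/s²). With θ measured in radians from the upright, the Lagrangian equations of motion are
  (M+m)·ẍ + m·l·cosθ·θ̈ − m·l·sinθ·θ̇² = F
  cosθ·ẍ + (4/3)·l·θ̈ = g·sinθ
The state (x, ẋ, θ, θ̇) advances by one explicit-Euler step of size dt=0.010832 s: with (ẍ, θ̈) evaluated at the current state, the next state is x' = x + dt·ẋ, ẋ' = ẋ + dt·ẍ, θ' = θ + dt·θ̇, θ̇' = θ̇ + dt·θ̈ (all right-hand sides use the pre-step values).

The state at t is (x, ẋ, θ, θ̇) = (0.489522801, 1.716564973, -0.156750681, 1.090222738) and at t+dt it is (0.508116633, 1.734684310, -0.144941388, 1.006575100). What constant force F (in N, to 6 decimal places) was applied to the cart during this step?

F = 1.908852 N

ẍ = (ẋ'−ẋ)/dt = (1.734684310−1.716564973)/0.010832 = 1.672760
θ̈ = (θ̇'−θ̇)/dt = (1.006575100−1.090222738)/0.010832 = -7.722271
sinθ=-0.156110, cosθ=0.987740
F = (M+m)·ẍ + m·l·cosθ·θ̈ − m·l·sinθ·θ̇² = 2.388548 + -0.491656 − -0.011960 = 1.908852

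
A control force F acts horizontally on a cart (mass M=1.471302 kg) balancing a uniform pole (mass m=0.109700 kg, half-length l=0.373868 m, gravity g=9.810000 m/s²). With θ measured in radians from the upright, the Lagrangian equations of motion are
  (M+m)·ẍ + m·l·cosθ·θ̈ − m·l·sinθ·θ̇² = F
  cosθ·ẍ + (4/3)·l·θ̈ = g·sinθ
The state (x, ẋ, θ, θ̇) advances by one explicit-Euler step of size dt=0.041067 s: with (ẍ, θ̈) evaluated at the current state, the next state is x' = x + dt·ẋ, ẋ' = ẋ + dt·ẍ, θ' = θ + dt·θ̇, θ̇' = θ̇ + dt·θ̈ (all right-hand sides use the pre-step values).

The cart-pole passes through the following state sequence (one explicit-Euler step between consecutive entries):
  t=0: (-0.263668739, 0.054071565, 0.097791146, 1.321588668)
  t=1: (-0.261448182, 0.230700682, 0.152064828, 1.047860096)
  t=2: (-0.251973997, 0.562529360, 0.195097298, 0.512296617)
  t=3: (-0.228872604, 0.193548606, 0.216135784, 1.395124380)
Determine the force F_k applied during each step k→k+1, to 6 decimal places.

F_0 = 6.520829 N
F_1 = 12.239265 N
F_2 = -13.342202 N

step 0→1:
  ẍ = (ẋ'−ẋ)/dt = (0.230700682−0.054071565)/0.041067 = 4.300999
  θ̈ = (θ̇'−θ̇)/dt = (1.047860096−1.321588668)/0.041067 = -6.665414
  sinθ=0.097635, cosθ=0.995222
  F = (M+m)·ẍ + m·l·cosθ·θ̈ − m·l·sinθ·θ̇² = 6.799888 + -0.272065 − 0.006994 = 6.520829
step 1→2:
  ẍ = (ẋ'−ẋ)/dt = (0.562529360−0.230700682)/0.041067 = 8.080178
  θ̈ = (θ̇'−θ̇)/dt = (0.512296617−1.047860096)/0.041067 = -13.041213
  sinθ=0.151479, cosθ=0.988460
  F = (M+m)·ẍ + m·l·cosθ·θ̈ − m·l·sinθ·θ̇² = 12.774778 + -0.528691 − 0.006822 = 12.239265
step 2→3:
  ẍ = (ẋ'−ẋ)/dt = (0.193548606−0.562529360)/0.041067 = -8.984848
  θ̈ = (θ̇'−θ̇)/dt = (1.395124380−0.512296617)/0.041067 = 21.497255
  sinθ=0.193862, cosθ=0.981029
  F = (M+m)·ẍ + m·l·cosθ·θ̈ − m·l·sinθ·θ̇² = -14.205063 + 0.864947 − 0.002087 = -13.342202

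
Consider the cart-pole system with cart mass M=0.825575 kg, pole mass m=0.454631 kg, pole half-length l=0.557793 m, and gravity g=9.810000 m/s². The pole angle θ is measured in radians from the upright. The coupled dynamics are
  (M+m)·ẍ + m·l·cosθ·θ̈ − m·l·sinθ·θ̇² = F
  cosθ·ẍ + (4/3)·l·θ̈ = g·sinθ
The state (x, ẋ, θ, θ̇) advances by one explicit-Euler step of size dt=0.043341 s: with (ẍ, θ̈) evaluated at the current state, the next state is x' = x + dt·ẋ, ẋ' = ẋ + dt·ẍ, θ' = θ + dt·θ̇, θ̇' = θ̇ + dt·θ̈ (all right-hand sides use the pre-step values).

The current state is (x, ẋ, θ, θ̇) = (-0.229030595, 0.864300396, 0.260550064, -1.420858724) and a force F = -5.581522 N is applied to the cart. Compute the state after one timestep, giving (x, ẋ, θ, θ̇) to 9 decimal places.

sinθ=0.257612089, cosθ=0.966248421
temp = (F + m·l·θ̇²·sinθ)/(M+m) = (-5.581522 + 0.131886439)/1.280206 = -4.256842697
θ̈ = (g·sinθ − cosθ·temp)/(l·(4/3 − m·cos²θ/(M+m))) = 11.883548943
ẍ = temp − m·l·θ̈·cosθ/(M+m) = -6.531349309
Euler: x'=-0.229030595+0.043341·0.864300396=-0.191570952, ẋ'=0.864300396+0.043341·-6.531349309=0.581225186
       θ'=0.260550064+0.043341·-1.420858724=0.198968626, θ̇'=-1.420858724+0.043341·11.883548943=-0.905813829

(-0.191570952, 0.581225186, 0.198968626, -0.905813829)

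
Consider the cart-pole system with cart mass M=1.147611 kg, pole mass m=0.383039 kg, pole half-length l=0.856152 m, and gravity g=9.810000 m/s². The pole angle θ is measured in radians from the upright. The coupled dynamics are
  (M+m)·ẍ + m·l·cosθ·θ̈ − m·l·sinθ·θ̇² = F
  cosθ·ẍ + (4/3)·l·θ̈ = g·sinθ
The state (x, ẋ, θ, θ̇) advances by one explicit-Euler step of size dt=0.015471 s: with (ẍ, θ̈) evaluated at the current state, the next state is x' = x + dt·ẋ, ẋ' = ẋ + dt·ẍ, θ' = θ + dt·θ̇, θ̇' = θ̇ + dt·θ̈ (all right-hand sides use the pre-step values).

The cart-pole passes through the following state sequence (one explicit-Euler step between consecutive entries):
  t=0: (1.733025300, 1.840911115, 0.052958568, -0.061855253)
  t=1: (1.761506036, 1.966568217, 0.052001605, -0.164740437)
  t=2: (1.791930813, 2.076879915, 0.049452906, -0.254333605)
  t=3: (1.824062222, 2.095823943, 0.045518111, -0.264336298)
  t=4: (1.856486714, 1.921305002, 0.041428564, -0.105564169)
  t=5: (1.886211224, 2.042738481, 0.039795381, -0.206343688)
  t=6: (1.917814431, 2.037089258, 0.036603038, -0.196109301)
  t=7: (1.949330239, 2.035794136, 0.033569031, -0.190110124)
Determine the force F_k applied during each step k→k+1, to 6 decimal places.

F_0 = 10.254230 N
F_1 = 9.016871 N
F_2 = 1.661443 N
F_3 = -13.905359 N
F_4 = 9.879683 N
F_5 = -0.342704 N
F_6 = -0.001517 N

step 0→1:
  ẍ = (ẋ'−ẋ)/dt = (1.966568217−1.840911115)/0.015471 = 8.122106
  θ̈ = (θ̇'−θ̇)/dt = (-0.164740437−-0.061855253)/0.015471 = -6.650196
  sinθ=0.052934, cosθ=0.998598
  F = (M+m)·ẍ + m·l·cosθ·θ̈ − m·l·sinθ·θ̇² = 12.432102 + -2.177805 − 0.000066 = 10.254230
step 1→2:
  ẍ = (ẋ'−ẋ)/dt = (2.076879915−1.966568217)/0.015471 = 7.130224
  θ̈ = (θ̇'−θ̇)/dt = (-0.254333605−-0.164740437)/0.015471 = -5.791039
  sinθ=0.051978, cosθ=0.998648
  F = (M+m)·ẍ + m·l·cosθ·θ̈ − m·l·sinθ·θ̇² = 10.913878 + -1.896544 − 0.000463 = 9.016871
step 2→3:
  ẍ = (ẋ'−ẋ)/dt = (2.095823943−2.076879915)/0.015471 = 1.224486
  θ̈ = (θ̇'−θ̇)/dt = (-0.264336298−-0.254333605)/0.015471 = -0.646545
  sinθ=0.049433, cosθ=0.998777
  F = (M+m)·ẍ + m·l·cosθ·θ̈ − m·l·sinθ·θ̇² = 1.874260 + -0.211768 − 0.001049 = 1.661443
step 3→4:
  ẍ = (ẋ'−ẋ)/dt = (1.921305002−2.095823943)/0.015471 = -11.280392
  θ̈ = (θ̇'−θ̇)/dt = (-0.105564169−-0.264336298)/0.015471 = 10.262564
  sinθ=0.045502, cosθ=0.998964
  F = (M+m)·ẍ + m·l·cosθ·θ̈ − m·l·sinθ·θ̇² = -17.266332 + 3.362015 − 0.001043 = -13.905359
step 4→5:
  ẍ = (ẋ'−ẋ)/dt = (2.042738481−1.921305002)/0.015471 = 7.849103
  θ̈ = (θ̇'−θ̇)/dt = (-0.206343688−-0.105564169)/0.015471 = -6.514092
  sinθ=0.041417, cosθ=0.999142
  F = (M+m)·ẍ + m·l·cosθ·θ̈ − m·l·sinθ·θ̇² = 12.014230 + -2.134396 − 0.000151 = 9.879683
step 5→6:
  ẍ = (ẋ'−ẋ)/dt = (2.037089258−2.042738481)/0.015471 = -0.365149
  θ̈ = (θ̇'−θ̇)/dt = (-0.196109301−-0.206343688)/0.015471 = 0.661521
  sinθ=0.039785, cosθ=0.999208
  F = (M+m)·ẍ + m·l·cosθ·θ̈ − m·l·sinθ·θ̇² = -0.558916 + 0.216767 − 0.000556 = -0.342704
step 6→7:
  ẍ = (ẋ'−ẋ)/dt = (2.035794136−2.037089258)/0.015471 = -0.083713
  θ̈ = (θ̇'−θ̇)/dt = (-0.190110124−-0.196109301)/0.015471 = 0.387769
  sinθ=0.036595, cosθ=0.999330
  F = (M+m)·ẍ + m·l·cosθ·θ̈ − m·l·sinθ·θ̇² = -0.128135 + 0.127080 − 0.000462 = -0.001517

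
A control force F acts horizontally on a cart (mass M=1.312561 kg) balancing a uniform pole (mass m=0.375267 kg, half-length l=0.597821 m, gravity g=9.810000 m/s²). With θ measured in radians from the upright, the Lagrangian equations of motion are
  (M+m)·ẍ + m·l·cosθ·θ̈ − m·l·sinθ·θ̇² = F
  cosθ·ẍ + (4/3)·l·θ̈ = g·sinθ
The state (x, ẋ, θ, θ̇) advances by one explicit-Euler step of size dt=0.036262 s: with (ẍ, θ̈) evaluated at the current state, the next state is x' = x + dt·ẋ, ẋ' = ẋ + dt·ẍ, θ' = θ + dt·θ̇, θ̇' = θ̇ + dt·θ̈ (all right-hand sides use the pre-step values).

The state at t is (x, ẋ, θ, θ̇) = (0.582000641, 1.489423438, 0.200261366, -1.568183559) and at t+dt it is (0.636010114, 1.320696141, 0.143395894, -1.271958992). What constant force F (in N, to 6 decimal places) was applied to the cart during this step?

ẍ = (ẋ'−ẋ)/dt = (1.320696141−1.489423438)/0.036262 = -4.653006
θ̈ = (θ̇'−θ̇)/dt = (-1.271958992−-1.568183559)/0.036262 = 8.169008
sinθ=0.198925, cosθ=0.980015
F = (M+m)·ẍ + m·l·cosθ·θ̈ − m·l·sinθ·θ̇² = -7.853474 + 1.796029 − 0.109748 = -6.167192

F = -6.167192 N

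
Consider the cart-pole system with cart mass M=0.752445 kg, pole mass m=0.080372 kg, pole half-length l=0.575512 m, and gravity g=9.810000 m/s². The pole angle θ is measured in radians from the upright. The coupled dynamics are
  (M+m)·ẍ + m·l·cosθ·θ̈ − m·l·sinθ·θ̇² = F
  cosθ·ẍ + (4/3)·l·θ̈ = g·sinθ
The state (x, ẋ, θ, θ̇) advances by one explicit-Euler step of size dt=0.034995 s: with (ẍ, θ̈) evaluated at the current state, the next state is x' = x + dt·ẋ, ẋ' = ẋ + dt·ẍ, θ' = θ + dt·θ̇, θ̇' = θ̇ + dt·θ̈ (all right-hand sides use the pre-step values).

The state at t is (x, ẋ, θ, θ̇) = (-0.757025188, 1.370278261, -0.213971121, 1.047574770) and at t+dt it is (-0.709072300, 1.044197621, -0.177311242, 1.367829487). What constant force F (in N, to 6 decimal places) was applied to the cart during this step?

F = -7.335697 N

ẍ = (ẋ'−ẋ)/dt = (1.044197621−1.370278261)/0.034995 = -9.317921
θ̈ = (θ̇'−θ̇)/dt = (1.367829487−1.047574770)/0.034995 = 9.151442
sinθ=-0.212342, cosθ=0.977195
F = (M+m)·ẍ + m·l·cosθ·θ̈ − m·l·sinθ·θ̇² = -7.760123 + 0.413647 − -0.010779 = -7.335697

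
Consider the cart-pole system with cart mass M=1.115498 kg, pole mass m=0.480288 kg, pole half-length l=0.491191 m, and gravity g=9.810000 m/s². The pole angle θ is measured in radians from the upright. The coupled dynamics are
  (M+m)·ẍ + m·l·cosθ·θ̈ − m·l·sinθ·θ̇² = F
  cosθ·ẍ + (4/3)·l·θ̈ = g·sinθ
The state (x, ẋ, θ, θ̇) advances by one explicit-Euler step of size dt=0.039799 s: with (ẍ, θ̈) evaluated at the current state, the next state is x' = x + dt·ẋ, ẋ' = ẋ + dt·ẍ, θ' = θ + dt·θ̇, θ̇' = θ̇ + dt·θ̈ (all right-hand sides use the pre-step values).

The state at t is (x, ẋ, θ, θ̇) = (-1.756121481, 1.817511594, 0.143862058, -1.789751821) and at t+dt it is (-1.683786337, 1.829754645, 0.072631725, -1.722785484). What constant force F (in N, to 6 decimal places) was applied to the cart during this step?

ẍ = (ẋ'−ẋ)/dt = (1.829754645−1.817511594)/0.039799 = 0.307622
θ̈ = (θ̇'−θ̇)/dt = (-1.722785484−-1.789751821)/0.039799 = 1.682614
sinθ=0.143366, cosθ=0.989670
F = (M+m)·ẍ + m·l·cosθ·θ̈ − m·l·sinθ·θ̇² = 0.490899 + 0.392850 − 0.108339 = 0.775410

F = 0.775410 N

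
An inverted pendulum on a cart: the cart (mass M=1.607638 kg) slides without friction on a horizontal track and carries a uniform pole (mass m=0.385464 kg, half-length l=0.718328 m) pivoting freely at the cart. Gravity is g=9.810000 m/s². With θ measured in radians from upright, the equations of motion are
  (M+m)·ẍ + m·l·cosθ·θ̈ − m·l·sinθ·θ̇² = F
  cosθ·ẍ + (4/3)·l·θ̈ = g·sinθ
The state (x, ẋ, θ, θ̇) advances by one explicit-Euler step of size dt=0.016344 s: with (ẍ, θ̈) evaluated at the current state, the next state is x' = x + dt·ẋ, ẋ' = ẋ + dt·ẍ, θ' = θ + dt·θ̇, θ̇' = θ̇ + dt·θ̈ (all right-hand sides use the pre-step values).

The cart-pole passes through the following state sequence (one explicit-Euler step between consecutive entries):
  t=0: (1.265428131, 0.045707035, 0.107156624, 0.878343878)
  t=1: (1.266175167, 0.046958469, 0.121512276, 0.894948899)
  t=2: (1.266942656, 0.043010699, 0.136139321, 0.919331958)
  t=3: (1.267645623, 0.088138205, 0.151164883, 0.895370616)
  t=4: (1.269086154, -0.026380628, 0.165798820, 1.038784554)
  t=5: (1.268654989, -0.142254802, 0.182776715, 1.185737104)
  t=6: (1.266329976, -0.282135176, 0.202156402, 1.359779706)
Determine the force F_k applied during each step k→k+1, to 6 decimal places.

F_0 = 0.409460 N
F_1 = -0.098264 N
F_2 = 5.069222 N
F_3 = -11.596737 N
F_4 = -11.724385 N
F_5 = -14.229349 N

step 0→1:
  ẍ = (ẋ'−ẋ)/dt = (0.046958469−0.045707035)/0.016344 = 0.076568
  θ̈ = (θ̇'−θ̇)/dt = (0.894948899−0.878343878)/0.016344 = 1.015970
  sinθ=0.106952, cosθ=0.994264
  F = (M+m)·ẍ + m·l·cosθ·θ̈ − m·l·sinθ·θ̇² = 0.152609 + 0.279698 − 0.022847 = 0.409460
step 1→2:
  ẍ = (ẋ'−ẋ)/dt = (0.043010699−0.046958469)/0.016344 = -0.241542
  θ̈ = (θ̇'−θ̇)/dt = (0.919331958−0.894948899)/0.016344 = 1.491866
  sinθ=0.121213, cosθ=0.992626
  F = (M+m)·ẍ + m·l·cosθ·θ̈ − m·l·sinθ·θ̇² = -0.481419 + 0.410036 − 0.026882 = -0.098264
step 2→3:
  ẍ = (ẋ'−ẋ)/dt = (0.088138205−0.043010699)/0.016344 = 2.761105
  θ̈ = (θ̇'−θ̇)/dt = (0.895370616−0.919331958)/0.016344 = -1.466064
  sinθ=0.135719, cosθ=0.990747
  F = (M+m)·ẍ + m·l·cosθ·θ̈ − m·l·sinθ·θ̇² = 5.503165 + -0.402182 − 0.031761 = 5.069222
step 3→4:
  ẍ = (ẋ'−ẋ)/dt = (-0.026380628−0.088138205)/0.016344 = -7.006781
  θ̈ = (θ̇'−θ̇)/dt = (1.038784554−0.895370616)/0.016344 = 8.774715
  sinθ=0.150590, cosθ=0.988596
  F = (M+m)·ẍ + m·l·cosθ·θ̈ − m·l·sinθ·θ̇² = -13.965230 + 2.401920 − 0.033428 = -11.596737
step 4→5:
  ẍ = (ẋ'−ẋ)/dt = (-0.142254802−-0.026380628)/0.016344 = -7.089707
  θ̈ = (θ̇'−θ̇)/dt = (1.185737104−1.038784554)/0.016344 = 8.991223
  sinθ=0.165040, cosθ=0.986287
  F = (M+m)·ẍ + m·l·cosθ·θ̈ − m·l·sinθ·θ̇² = -14.130510 + 2.455436 − 0.049311 = -11.724385
step 5→6:
  ẍ = (ẋ'−ẋ)/dt = (-0.282135176−-0.142254802)/0.016344 = -8.558515
  θ̈ = (θ̇'−θ̇)/dt = (1.359779706−1.185737104)/0.016344 = 10.648715
  sinθ=0.181761, cosθ=0.983343
  F = (M+m)·ẍ + m·l·cosθ·θ̈ − m·l·sinθ·θ̇² = -17.057994 + 2.899404 − 0.070759 = -14.229349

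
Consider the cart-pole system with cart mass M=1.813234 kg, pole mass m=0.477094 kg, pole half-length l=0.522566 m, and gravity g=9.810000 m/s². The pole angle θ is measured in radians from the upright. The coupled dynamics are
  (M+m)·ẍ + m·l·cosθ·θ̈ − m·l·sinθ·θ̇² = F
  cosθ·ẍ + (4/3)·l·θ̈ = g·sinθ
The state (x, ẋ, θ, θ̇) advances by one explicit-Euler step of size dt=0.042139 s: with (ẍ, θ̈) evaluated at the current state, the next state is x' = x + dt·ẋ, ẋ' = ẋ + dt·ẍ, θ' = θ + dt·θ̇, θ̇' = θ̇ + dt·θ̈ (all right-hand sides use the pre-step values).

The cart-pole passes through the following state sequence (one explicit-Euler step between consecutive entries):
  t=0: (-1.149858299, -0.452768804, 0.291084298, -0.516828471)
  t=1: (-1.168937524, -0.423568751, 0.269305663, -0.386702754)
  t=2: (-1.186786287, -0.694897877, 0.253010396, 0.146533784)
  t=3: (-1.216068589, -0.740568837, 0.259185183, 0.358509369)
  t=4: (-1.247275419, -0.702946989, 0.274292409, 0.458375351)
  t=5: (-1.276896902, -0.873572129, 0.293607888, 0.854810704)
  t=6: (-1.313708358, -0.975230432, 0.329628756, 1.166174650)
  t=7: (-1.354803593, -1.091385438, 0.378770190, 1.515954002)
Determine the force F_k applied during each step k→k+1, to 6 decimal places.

F_0 = 2.305457 N
F_1 = -11.715979 N
F_2 = -1.269422 N
F_3 = 2.607717 N
F_4 = -7.030155 N
F_5 = -3.814694 N
F_6 = -4.464940 N

step 0→1:
  ẍ = (ẋ'−ẋ)/dt = (-0.423568751−-0.452768804)/0.042139 = 0.692946
  θ̈ = (θ̇'−θ̇)/dt = (-0.386702754−-0.516828471)/0.042139 = 3.088012
  sinθ=0.286991, cosθ=0.957933
  F = (M+m)·ẍ + m·l·cosθ·θ̈ − m·l·sinθ·θ̇² = 1.587074 + 0.737495 − 0.019112 = 2.305457
step 1→2:
  ẍ = (ẋ'−ẋ)/dt = (-0.694897877−-0.423568751)/0.042139 = -6.438908
  θ̈ = (θ̇'−θ̇)/dt = (0.146533784−-0.386702754)/0.042139 = 12.654229
  sinθ=0.266062, cosθ=0.963956
  F = (M+m)·ẍ + m·l·cosθ·θ̈ − m·l·sinθ·θ̇² = -14.747210 + 3.041151 − 0.009919 = -11.715979
step 2→3:
  ẍ = (ẋ'−ẋ)/dt = (-0.740568837−-0.694897877)/0.042139 = -1.083817
  θ̈ = (θ̇'−θ̇)/dt = (0.358509369−0.146533784)/0.042139 = 5.030390
  sinθ=0.250320, cosθ=0.968163
  F = (M+m)·ẍ + m·l·cosθ·θ̈ − m·l·sinθ·θ̇² = -2.482296 + 1.214214 − 0.001340 = -1.269422
step 3→4:
  ẍ = (ẋ'−ẋ)/dt = (-0.702946989−-0.740568837)/0.042139 = 0.892804
  θ̈ = (θ̇'−θ̇)/dt = (0.458375351−0.358509369)/0.042139 = 2.369918
  sinθ=0.256293, cosθ=0.966599
  F = (M+m)·ẍ + m·l·cosθ·θ̈ − m·l·sinθ·θ̇² = 2.044813 + 0.571117 − 0.008213 = 2.607717
step 4→5:
  ẍ = (ẋ'−ẋ)/dt = (-0.873572129−-0.702946989)/0.042139 = -4.049103
  θ̈ = (θ̇'−θ̇)/dt = (0.854810704−0.458375351)/0.042139 = 9.407802
  sinθ=0.270866, cosθ=0.962617
  F = (M+m)·ẍ + m·l·cosθ·θ̈ − m·l·sinθ·θ̇² = -9.273773 + 2.257807 − 0.014189 = -7.030155
step 5→6:
  ẍ = (ẋ'−ẋ)/dt = (-0.975230432−-0.873572129)/0.042139 = -2.412452
  θ̈ = (θ̇'−θ̇)/dt = (1.166174650−0.854810704)/0.042139 = 7.388973
  sinθ=0.289408, cosθ=0.957206
  F = (M+m)·ẍ + m·l·cosθ·θ̈ − m·l·sinθ·θ̇² = -5.525306 + 1.763334 − 0.052722 = -3.814694
step 6→7:
  ẍ = (ẋ'−ẋ)/dt = (-1.091385438−-0.975230432)/0.042139 = -2.756473
  θ̈ = (θ̇'−θ̇)/dt = (1.515954002−1.166174650)/0.042139 = 8.300609
  sinθ=0.323692, cosθ=0.946163
  F = (M+m)·ẍ + m·l·cosθ·θ̈ − m·l·sinθ·θ̇² = -6.313227 + 1.958037 − 0.109750 = -4.464940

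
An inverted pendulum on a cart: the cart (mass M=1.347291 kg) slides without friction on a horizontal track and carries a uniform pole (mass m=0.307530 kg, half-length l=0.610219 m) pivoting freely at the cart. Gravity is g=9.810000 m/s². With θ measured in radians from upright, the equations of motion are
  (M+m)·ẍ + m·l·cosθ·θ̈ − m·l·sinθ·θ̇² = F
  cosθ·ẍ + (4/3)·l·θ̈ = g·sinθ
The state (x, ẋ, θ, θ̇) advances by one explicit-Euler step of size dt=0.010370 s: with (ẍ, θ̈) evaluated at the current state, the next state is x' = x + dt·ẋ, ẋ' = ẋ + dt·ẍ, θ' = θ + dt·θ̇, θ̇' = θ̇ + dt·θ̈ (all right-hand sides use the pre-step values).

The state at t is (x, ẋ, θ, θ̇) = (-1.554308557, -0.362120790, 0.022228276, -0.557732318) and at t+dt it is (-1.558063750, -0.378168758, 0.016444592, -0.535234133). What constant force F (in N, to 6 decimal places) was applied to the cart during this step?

F = -2.155158 N

ẍ = (ẋ'−ẋ)/dt = (-0.378168758−-0.362120790)/0.010370 = -1.547538
θ̈ = (θ̇'−θ̇)/dt = (-0.535234133−-0.557732318)/0.010370 = 2.169545
sinθ=0.022226, cosθ=0.999753
F = (M+m)·ẍ + m·l·cosθ·θ̈ − m·l·sinθ·θ̇² = -2.560898 + 0.407038 − 0.001297 = -2.155158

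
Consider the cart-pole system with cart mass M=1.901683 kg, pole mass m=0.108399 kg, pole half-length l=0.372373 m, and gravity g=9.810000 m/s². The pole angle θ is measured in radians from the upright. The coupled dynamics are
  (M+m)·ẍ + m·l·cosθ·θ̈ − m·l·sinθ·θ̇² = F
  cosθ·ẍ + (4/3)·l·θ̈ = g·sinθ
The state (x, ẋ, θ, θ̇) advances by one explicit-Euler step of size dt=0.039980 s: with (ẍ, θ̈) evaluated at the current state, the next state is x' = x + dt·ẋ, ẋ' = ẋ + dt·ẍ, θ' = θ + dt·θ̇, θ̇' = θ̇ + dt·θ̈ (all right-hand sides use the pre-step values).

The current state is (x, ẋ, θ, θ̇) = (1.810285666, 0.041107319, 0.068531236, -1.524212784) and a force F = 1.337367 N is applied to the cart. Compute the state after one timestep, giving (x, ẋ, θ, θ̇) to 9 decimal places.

sinθ=0.068477605, cosθ=0.997652654
temp = (F + m·l·θ̇²·sinθ)/(M+m) = (1.337367 + 0.006421600)/2.010082 = 0.668524269
θ̈ = (g·sinθ − cosθ·temp)/(l·(4/3 − m·cos²θ/(M+m))) = 0.010094846
ẍ = temp − m·l·θ̈·cosθ/(M+m) = 0.668322028
Euler: x'=1.810285666+0.039980·0.041107319=1.811929137, ẋ'=0.041107319+0.039980·0.668322028=0.067826834
       θ'=0.068531236+0.039980·-1.524212784=0.007593209, θ̇'=-1.524212784+0.039980·0.010094846=-1.523809192

(1.811929137, 0.067826834, 0.007593209, -1.523809192)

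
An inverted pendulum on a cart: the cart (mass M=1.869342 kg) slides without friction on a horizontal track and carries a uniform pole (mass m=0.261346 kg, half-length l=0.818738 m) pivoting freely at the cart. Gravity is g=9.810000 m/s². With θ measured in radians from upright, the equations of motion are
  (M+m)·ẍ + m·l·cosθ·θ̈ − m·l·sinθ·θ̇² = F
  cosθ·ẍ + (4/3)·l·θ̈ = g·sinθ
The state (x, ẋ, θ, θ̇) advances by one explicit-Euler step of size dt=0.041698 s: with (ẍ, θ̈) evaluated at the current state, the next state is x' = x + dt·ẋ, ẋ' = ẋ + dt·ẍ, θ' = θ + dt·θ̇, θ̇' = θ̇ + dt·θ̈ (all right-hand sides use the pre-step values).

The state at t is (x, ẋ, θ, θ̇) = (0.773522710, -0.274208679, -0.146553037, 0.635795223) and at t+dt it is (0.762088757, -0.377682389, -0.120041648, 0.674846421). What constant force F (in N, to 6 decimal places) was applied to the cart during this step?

F = -5.076434 N

ẍ = (ẋ'−ẋ)/dt = (-0.377682389−-0.274208679)/0.041698 = -2.481503
θ̈ = (θ̇'−θ̇)/dt = (0.674846421−0.635795223)/0.041698 = 0.936524
sinθ=-0.146029, cosθ=0.989280
F = (M+m)·ẍ + m·l·cosθ·θ̈ − m·l·sinθ·θ̇² = -5.287309 + 0.198244 − -0.012631 = -5.076434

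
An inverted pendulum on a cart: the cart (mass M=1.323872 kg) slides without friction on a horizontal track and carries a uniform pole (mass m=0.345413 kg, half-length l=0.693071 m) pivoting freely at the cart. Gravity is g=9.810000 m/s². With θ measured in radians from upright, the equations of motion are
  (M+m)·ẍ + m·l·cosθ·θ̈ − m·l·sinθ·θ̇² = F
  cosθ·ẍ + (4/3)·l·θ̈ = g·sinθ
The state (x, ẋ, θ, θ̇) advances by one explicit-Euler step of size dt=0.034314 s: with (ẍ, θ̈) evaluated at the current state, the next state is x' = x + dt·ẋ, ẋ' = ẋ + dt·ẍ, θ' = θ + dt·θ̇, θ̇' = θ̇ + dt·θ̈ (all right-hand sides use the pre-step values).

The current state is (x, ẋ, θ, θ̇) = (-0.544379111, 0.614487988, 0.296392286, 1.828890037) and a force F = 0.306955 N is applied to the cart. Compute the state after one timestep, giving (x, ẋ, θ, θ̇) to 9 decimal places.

(-0.523293570, 0.610437598, 0.359148819, 1.939475090)

sinθ=0.292071710, cosθ=0.956396422
temp = (F + m·l·θ̇²·sinθ)/(M+m) = (0.306955 + 0.233873539)/1.669285 = 0.323988138
θ̈ = (g·sinθ − cosθ·temp)/(l·(4/3 − m·cos²θ/(M+m))) = 3.222738608
ẍ = temp − m·l·θ̈·cosθ/(M+m) = -0.118039006
Euler: x'=-0.544379111+0.034314·0.614487988=-0.523293570, ẋ'=0.614487988+0.034314·-0.118039006=0.610437598
       θ'=0.296392286+0.034314·1.828890037=0.359148819, θ̇'=1.828890037+0.034314·3.222738608=1.939475090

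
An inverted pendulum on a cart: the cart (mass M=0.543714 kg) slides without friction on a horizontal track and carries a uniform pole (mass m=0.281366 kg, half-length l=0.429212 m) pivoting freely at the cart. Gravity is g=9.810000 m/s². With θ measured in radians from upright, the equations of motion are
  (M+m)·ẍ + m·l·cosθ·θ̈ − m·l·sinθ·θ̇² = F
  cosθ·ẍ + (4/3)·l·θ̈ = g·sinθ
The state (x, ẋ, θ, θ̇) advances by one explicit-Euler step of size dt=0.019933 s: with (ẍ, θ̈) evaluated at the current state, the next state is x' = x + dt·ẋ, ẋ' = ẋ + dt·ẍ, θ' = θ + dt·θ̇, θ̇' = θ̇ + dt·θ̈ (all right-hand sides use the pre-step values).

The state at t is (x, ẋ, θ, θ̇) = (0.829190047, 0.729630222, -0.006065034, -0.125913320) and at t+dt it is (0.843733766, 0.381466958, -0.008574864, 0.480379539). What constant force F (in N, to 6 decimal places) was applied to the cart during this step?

ẍ = (ẋ'−ẋ)/dt = (0.381466958−0.729630222)/0.019933 = -17.466677
θ̈ = (θ̇'−θ̇)/dt = (0.480379539−-0.125913320)/0.019933 = 30.416538
sinθ=-0.006065, cosθ=0.999982
F = (M+m)·ẍ + m·l·cosθ·θ̈ − m·l·sinθ·θ̇² = -14.411405 + 3.673206 − -0.000012 = -10.738188

F = -10.738188 N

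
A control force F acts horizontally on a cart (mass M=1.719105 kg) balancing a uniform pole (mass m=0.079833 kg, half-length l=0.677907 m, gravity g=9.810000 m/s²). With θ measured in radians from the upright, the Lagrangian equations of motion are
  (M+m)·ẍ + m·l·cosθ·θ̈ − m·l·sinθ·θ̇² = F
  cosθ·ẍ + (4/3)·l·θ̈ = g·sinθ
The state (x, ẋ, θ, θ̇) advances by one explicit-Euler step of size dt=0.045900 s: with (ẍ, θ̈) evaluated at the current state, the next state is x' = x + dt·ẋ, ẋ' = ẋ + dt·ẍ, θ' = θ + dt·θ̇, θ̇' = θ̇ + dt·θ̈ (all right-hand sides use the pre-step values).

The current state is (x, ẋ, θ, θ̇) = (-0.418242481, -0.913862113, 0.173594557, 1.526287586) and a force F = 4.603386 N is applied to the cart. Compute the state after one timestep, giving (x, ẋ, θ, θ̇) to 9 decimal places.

sinθ=0.172723989, cosθ=0.984970265
temp = (F + m·l·θ̇²·sinθ)/(M+m) = (4.603386 + 0.021775993)/1.798938 = 2.571051361
θ̈ = (g·sinθ − cosθ·temp)/(l·(4/3 − m·cos²θ/(M+m))) = -0.958039220
ẍ = temp − m·l·θ̈·cosθ/(M+m) = 2.599439883
Euler: x'=-0.418242481+0.045900·-0.913862113=-0.460188752, ẋ'=-0.913862113+0.045900·2.599439883=-0.794547822
       θ'=0.173594557+0.045900·1.526287586=0.243651157, θ̇'=1.526287586+0.045900·-0.958039220=1.482313586

(-0.460188752, -0.794547822, 0.243651157, 1.482313586)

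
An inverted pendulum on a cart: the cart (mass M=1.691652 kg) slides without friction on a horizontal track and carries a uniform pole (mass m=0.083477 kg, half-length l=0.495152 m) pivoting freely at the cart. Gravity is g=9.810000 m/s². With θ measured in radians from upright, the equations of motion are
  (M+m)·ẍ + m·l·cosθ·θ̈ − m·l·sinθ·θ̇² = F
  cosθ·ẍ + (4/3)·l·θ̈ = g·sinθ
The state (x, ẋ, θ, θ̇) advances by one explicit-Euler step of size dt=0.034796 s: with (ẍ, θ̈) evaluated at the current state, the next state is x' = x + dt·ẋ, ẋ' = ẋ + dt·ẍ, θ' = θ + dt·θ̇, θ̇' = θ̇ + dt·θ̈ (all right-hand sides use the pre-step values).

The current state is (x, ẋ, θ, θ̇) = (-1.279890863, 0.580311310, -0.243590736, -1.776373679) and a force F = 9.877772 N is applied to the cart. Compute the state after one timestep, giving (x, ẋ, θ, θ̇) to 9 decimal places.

sinθ=-0.241188905, cosθ=0.970478187
temp = (F + m·l·θ̇²·sinθ)/(M+m) = (9.877772 + -0.031458018)/1.775129 = 5.546816024
θ̈ = (g·sinθ − cosθ·temp)/(l·(4/3 − m·cos²θ/(M+m))) = -12.140786622
ẍ = temp − m·l·θ̈·cosθ/(M+m) = 5.821167977
Euler: x'=-1.279890863+0.034796·0.580311310=-1.259698351, ẋ'=0.580311310+0.034796·5.821167977=0.782864671
       θ'=-0.243590736+0.034796·-1.776373679=-0.305401435, θ̇'=-1.776373679+0.034796·-12.140786622=-2.198824490

(-1.259698351, 0.782864671, -0.305401435, -2.198824490)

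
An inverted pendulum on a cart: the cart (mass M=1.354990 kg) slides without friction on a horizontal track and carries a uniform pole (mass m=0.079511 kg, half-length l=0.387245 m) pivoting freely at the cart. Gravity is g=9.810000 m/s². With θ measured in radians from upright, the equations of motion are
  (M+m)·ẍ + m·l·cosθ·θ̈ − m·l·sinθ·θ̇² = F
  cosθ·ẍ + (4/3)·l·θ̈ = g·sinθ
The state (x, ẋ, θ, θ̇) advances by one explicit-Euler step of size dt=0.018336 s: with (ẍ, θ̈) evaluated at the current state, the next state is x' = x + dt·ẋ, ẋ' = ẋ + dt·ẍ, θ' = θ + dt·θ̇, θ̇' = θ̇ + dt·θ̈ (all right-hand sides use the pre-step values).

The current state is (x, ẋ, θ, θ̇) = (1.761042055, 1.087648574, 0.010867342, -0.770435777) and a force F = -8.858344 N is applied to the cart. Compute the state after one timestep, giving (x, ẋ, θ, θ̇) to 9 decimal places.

(1.780985179, 0.969427253, -0.003259368, -0.537697309)

sinθ=0.010867128, cosθ=0.999940951
temp = (F + m·l·θ̇²·sinθ)/(M+m) = (-8.858344 + 0.000198610)/1.434501 = -6.175070906
θ̈ = (g·sinθ − cosθ·temp)/(l·(4/3 − m·cos²θ/(M+m))) = 12.692979292
ẍ = temp − m·l·θ̈·cosθ/(M+m) = -6.447497880
Euler: x'=1.761042055+0.018336·1.087648574=1.780985179, ẋ'=1.087648574+0.018336·-6.447497880=0.969427253
       θ'=0.010867342+0.018336·-0.770435777=-0.003259368, θ̇'=-0.770435777+0.018336·12.692979292=-0.537697309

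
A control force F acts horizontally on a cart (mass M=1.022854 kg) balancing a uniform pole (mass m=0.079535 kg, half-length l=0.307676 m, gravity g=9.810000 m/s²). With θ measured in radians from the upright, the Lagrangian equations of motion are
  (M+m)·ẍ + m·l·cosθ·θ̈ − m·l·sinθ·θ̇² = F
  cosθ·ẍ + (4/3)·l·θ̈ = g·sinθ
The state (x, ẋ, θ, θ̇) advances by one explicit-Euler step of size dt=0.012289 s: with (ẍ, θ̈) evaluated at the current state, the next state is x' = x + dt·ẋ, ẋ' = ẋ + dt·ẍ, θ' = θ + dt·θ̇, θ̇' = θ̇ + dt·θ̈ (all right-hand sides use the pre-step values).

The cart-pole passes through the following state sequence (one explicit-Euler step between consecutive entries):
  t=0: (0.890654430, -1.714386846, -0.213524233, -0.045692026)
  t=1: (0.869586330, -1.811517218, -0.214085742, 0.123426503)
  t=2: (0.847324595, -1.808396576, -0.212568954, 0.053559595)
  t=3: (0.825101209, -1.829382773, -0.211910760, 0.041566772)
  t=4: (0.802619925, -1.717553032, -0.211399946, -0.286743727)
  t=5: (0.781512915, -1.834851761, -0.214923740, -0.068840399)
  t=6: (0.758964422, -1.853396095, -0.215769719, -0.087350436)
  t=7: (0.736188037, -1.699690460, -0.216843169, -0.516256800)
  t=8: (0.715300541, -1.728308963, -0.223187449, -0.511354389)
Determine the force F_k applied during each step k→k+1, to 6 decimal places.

step 0→1:
  ẍ = (ẋ'−ẋ)/dt = (-1.811517218−-1.714386846)/0.012289 = -7.903847
  θ̈ = (θ̇'−θ̇)/dt = (0.123426503−-0.045692026)/0.012289 = 13.761781
  sinθ=-0.211905, cosθ=0.977290
  F = (M+m)·ẍ + m·l·cosθ·θ̈ − m·l·sinθ·θ̇² = -8.713114 + 0.329117 − -0.000011 = -8.383986
step 1→2:
  ẍ = (ẋ'−ẋ)/dt = (-1.808396576−-1.811517218)/0.012289 = 0.253938
  θ̈ = (θ̇'−θ̇)/dt = (0.053559595−0.123426503)/0.012289 = -5.685321
  sinθ=-0.212454, cosθ=0.977171
  F = (M+m)·ẍ + m·l·cosθ·θ̈ − m·l·sinθ·θ̇² = 0.279938 + -0.135949 − -0.000079 = 0.144068
step 2→3:
  ẍ = (ẋ'−ẋ)/dt = (-1.829382773−-1.808396576)/0.012289 = -1.707722
  θ̈ = (θ̇'−θ̇)/dt = (0.041566772−0.053559595)/0.012289 = -0.975899
  sinθ=-0.210972, cosθ=0.977492
  F = (M+m)·ẍ + m·l·cosθ·θ̈ − m·l·sinθ·θ̇² = -1.882574 + -0.023344 − -0.000015 = -1.905903
step 3→4:
  ẍ = (ẋ'−ẋ)/dt = (-1.717553032−-1.829382773)/0.012289 = 9.099987
  θ̈ = (θ̇'−θ̇)/dt = (-0.286743727−0.041566772)/0.012289 = -26.715803
  sinθ=-0.210328, cosθ=0.977631
  F = (M+m)·ẍ + m·l·cosθ·θ̈ − m·l·sinθ·θ̇² = 10.031726 + -0.639139 − -0.000009 = 9.392596
step 4→5:
  ẍ = (ẋ'−ẋ)/dt = (-1.834851761−-1.717553032)/0.012289 = -9.545018
  θ̈ = (θ̇'−θ̇)/dt = (-0.068840399−-0.286743727)/0.012289 = 17.731575
  sinθ=-0.209829, cosθ=0.977738
  F = (M+m)·ẍ + m·l·cosθ·θ̈ − m·l·sinθ·θ̇² = -10.522323 + 0.424250 − -0.000422 = -10.097651
step 5→6:
  ẍ = (ẋ'−ẋ)/dt = (-1.853396095−-1.834851761)/0.012289 = -1.509019
  θ̈ = (θ̇'−θ̇)/dt = (-0.087350436−-0.068840399)/0.012289 = -1.506228
  sinθ=-0.213273, cosθ=0.976993
  F = (M+m)·ẍ + m·l·cosθ·θ̈ − m·l·sinθ·θ̇² = -1.663526 + -0.036011 − -0.000025 = -1.699512
step 6→7:
  ẍ = (ẋ'−ẋ)/dt = (-1.699690460−-1.853396095)/0.012289 = 12.507579
  θ̈ = (θ̇'−θ̇)/dt = (-0.516256800−-0.087350436)/0.012289 = -34.901649
  sinθ=-0.214099, cosθ=0.976812
  F = (M+m)·ẍ + m·l·cosθ·θ̈ − m·l·sinθ·θ̇² = 13.788217 + -0.834274 − -0.000040 = 12.953983
step 7→8:
  ẍ = (ẋ'−ẋ)/dt = (-1.728308963−-1.699690460)/0.012289 = -2.328790
  θ̈ = (θ̇'−θ̇)/dt = (-0.511354389−-0.516256800)/0.012289 = 0.398927
  sinθ=-0.215148, cosθ=0.976581
  F = (M+m)·ẍ + m·l·cosθ·θ̈ − m·l·sinθ·θ̇² = -2.567233 + 0.009534 − -0.001403 = -2.556296

F_0 = -8.383986 N
F_1 = 0.144068 N
F_2 = -1.905903 N
F_3 = 9.392596 N
F_4 = -10.097651 N
F_5 = -1.699512 N
F_6 = 12.953983 N
F_7 = -2.556296 N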